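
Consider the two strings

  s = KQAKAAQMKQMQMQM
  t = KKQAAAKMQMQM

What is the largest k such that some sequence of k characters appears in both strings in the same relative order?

11

Pick K [1,2], then Q [2,3], then A [3,4], then A [5,5], then A [6,6], then K [9,7], then M [11,8], then Q [12,9], then M [13,10], then Q [14,11], then M [15,12]; all 11 characters appear in both, in order. Since dp[15][12] = 11, nothing longer is possible.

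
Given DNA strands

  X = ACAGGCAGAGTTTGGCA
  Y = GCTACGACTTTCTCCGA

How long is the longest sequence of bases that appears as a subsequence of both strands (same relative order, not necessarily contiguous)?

Pick C at X[2]=Y[2], then A at X[3]=Y[4], then C at X[6]=Y[5], then G at X[8]=Y[6], then A at X[9]=Y[7], then T at X[11]=Y[10], then T at X[12]=Y[11], then T at X[13]=Y[13], then G at X[15]=Y[16], then A at X[17]=Y[17]; all 10 bases appear in both, in order. dp[17][17] = 10 confirms this is the maximum.

10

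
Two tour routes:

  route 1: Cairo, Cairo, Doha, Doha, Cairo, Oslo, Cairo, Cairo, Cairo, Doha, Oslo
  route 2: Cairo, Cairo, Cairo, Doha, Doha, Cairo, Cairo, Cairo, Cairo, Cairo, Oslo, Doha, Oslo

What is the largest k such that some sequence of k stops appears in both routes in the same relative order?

10

One common subsequence of length 10: Cairo (route 1 #1, route 2 #2), then Cairo (route 1 #2, route 2 #3), then Doha (route 1 #3, route 2 #4), then Doha (route 1 #4, route 2 #5), then Cairo (route 1 #5, route 2 #7), then Cairo (route 1 #7, route 2 #8), then Cairo (route 1 #8, route 2 #9), then Cairo (route 1 #9, route 2 #10), then Doha (route 1 #10, route 2 #12), then Oslo (route 1 #11, route 2 #13). Since dp[11][13] = 10, nothing longer is possible.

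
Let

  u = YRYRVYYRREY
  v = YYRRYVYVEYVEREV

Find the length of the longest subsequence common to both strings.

8

Match Y [1,2]; then R [2,4]; then Y [3,5]; then V [5,6]; then Y [6,7]; then Y [7,10]; then R [9,13]; then E [10,14] — 8 characters in the same relative order in both. The LCS DP gives dp[11][15] = 8, so this is optimal.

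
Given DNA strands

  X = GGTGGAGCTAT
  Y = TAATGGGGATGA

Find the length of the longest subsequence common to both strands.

Let dp[i][j] be the LCS length of the first i bases of X and the first j bases of Y. dp[i][j] = dp[i-1][j-1]+1 when the i-th and j-th bases match, else max(dp[i-1][j], dp[i][j-1]).
    ·  T  A  A  T  G  G  G  G  A  T  G  A
 ·  0  0  0  0  0  0  0  0  0  0  0  0  0
 G  0  0  0  0  0  1  1  1  1  1  1  1  1
 G  0  0  0  0  0  1  2  2  2  2  2  2  2
 T  0  1  1  1  1  1  2  2  2  2  3  3  3
 G  0  1  1  1  1  2  2  3  3  3  3  4  4
 G  0  1  1  1  1  2  3  3  4  4  4  4  4
 A  0  1  2  2  2  2  3  3  4  5  5  5  5
 G  0  1  2  2  2  3  3  4  4  5  5  6  6
 C  0  1  2  2  2  3  3  4  4  5  5  6  6
 T  0  1  2  2  3  3  3  4  4  5  6  6  6
 A  0  1  2  3  3  3  3  4  4  5  6  6  7
 T  0  1  2  3  4  4  4  4  4  5  6  6  7
dp[11][12] = 7. One LCS (by backtracking along matches): GGGGAGA.

7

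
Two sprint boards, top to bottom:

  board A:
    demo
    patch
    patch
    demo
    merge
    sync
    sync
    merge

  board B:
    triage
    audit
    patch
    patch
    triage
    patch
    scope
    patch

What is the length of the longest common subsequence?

2

One common subsequence of length 2: patch at board A[2]=board B[6]; then patch at board A[3]=board B[8]. dp[8][8] = 2 confirms this is the maximum.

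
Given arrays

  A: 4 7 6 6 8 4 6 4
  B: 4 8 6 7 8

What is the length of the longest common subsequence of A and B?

3

Taking 4 [1,1], 7 [2,4], 8 [5,5] gives a common subsequence of length 3. The LCS DP gives dp[8][5] = 3, so this is optimal.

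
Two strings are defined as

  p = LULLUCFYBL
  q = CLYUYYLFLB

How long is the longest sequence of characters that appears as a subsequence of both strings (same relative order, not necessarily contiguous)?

5

Pick L at p[1]=q[2] → U at p[2]=q[4] → L at p[3]=q[7] → L at p[4]=q[9] → B at p[9]=q[10]; all 5 characters appear in both, in order, and the DP table's final entry dp[10][10] is also 5, so no common subsequence is longer.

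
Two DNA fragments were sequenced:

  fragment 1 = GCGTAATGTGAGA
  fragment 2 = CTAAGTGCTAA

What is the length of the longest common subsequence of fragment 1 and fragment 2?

9

Pick C at fragment 1[2]=fragment 2[1], T at fragment 1[4]=fragment 2[2], A at fragment 1[5]=fragment 2[3], A at fragment 1[6]=fragment 2[4], T at fragment 1[7]=fragment 2[6], G at fragment 1[8]=fragment 2[7], T at fragment 1[9]=fragment 2[9], A at fragment 1[11]=fragment 2[10], A at fragment 1[13]=fragment 2[11]; all 9 bases appear in both, in order. Since dp[13][11] = 9, nothing longer is possible.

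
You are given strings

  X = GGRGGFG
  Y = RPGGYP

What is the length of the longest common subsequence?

Taking R at X[3]=Y[1], G at X[4]=Y[3], G at X[5]=Y[4] gives a common subsequence of length 3. The LCS DP gives dp[7][6] = 3, so this is optimal.

3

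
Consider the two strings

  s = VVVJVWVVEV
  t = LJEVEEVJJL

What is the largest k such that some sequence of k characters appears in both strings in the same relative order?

4

Taking J (s #4, t #2), then V (s #5, t #4), then E (s #9, t #6), then V (s #10, t #7) gives a common subsequence of length 4. Since dp[10][10] = 4, nothing longer is possible.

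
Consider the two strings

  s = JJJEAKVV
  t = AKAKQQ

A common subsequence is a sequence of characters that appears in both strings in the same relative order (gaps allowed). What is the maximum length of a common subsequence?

2

Let dp[i][j] be the LCS length of the first i characters of s and the first j characters of t. dp[i][j] = dp[i-1][j-1]+1 when the i-th and j-th characters match, else max(dp[i-1][j], dp[i][j-1]).
    ·  A  K  A  K  Q  Q
 ·  0  0  0  0  0  0  0
 J  0  0  0  0  0  0  0
 J  0  0  0  0  0  0  0
 J  0  0  0  0  0  0  0
 E  0  0  0  0  0  0  0
 A  0  1  1  1  1  1  1
 K  0  1  2  2  2  2  2
 V  0  1  2  2  2  2  2
 V  0  1  2  2  2  2  2
dp[8][6] = 2. One LCS (by backtracking along matches): AK.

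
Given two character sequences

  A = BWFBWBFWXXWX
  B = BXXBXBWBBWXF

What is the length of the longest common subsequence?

6

Match B at A[1]=B[6]; then W at A[2]=B[7]; then B at A[4]=B[8]; then B at A[6]=B[9]; then W at A[8]=B[10]; then X at A[9]=B[11] — 6 characters in the same relative order in both. Since dp[12][12] = 6, nothing longer is possible.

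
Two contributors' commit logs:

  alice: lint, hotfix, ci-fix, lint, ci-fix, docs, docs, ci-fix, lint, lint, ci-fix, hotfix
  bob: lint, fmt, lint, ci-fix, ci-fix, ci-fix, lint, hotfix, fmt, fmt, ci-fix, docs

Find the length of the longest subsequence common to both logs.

Match lint [1,3], then ci-fix [3,4], then ci-fix [5,5], then ci-fix [8,6], then lint [9,7], then ci-fix [11,11] — 6 commits in the same relative order in both, and the DP table's final entry dp[12][12] is also 6, so no common subsequence is longer.

6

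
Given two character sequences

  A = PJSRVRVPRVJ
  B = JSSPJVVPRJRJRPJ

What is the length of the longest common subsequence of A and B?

7

Match P at A[1]=B[4]; then J at A[2]=B[5]; then V at A[5]=B[6]; then V at A[7]=B[7]; then P at A[8]=B[8]; then R at A[9]=B[13]; then J at A[11]=B[15] — 7 characters in the same relative order in both. dp[11][15] = 7 confirms this is the maximum.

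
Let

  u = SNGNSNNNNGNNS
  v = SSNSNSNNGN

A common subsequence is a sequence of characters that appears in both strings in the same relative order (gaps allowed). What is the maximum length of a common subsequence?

Let dp[i][j] be the LCS length of the first i characters of u and the first j characters of v. dp[i][j] = dp[i-1][j-1]+1 when the i-th and j-th characters match, else max(dp[i-1][j], dp[i][j-1]).
    ·  S  S  N  S  N  S  N  N  G  N
 ·  0  0  0  0  0  0  0  0  0  0  0
 S  0  1  1  1  1  1  1  1  1  1  1
 N  0  1  1  2  2  2  2  2  2  2  2
 G  0  1  1  2  2  2  2  2  2  3  3
 N  0  1  1  2  2  3  3  3  3  3  4
 S  0  1  2  2  3  3  4  4  4  4  4
 N  0  1  2  3  3  4  4  5  5  5  5
 N  0  1  2  3  3  4  4  5  6  6  6
 N  0  1  2  3  3  4  4  5  6  6  7
 N  0  1  2  3  3  4  4  5  6  6  7
 G  0  1  2  3  3  4  4  5  6  7  7
 N  0  1  2  3  3  4  4  5  6  7  8
 N  0  1  2  3  3  4  4  5  6  7  8
 S  0  1  2  3  4  4  5  5  6  7  8
dp[13][10] = 8. One LCS (by backtracking along matches): SNNSNNGN.

8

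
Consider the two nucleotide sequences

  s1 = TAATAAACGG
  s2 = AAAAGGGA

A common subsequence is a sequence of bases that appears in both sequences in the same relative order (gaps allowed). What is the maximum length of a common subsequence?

6

Let dp[i][j] be the LCS length of the first i bases of s1 and the first j bases of s2. dp[i][j] = dp[i-1][j-1]+1 when the i-th and j-th bases match, else max(dp[i-1][j], dp[i][j-1]).
    ·  A  A  A  A  G  G  G  A
 ·  0  0  0  0  0  0  0  0  0
 T  0  0  0  0  0  0  0  0  0
 A  0  1  1  1  1  1  1  1  1
 A  0  1  2  2  2  2  2  2  2
 T  0  1  2  2  2  2  2  2  2
 A  0  1  2  3  3  3  3  3  3
 A  0  1  2  3  4  4  4  4  4
 A  0  1  2  3  4  4  4  4  5
 C  0  1  2  3  4  4  4  4  5
 G  0  1  2  3  4  5  5  5  5
 G  0  1  2  3  4  5  6  6  6
dp[10][8] = 6. One LCS (by backtracking along matches): AAAAGG.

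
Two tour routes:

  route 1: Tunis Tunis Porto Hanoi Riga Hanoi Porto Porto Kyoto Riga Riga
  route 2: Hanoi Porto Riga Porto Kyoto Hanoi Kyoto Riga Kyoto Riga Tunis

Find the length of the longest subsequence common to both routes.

6

Pick Porto (route 1 #3, route 2 #2), Riga (route 1 #5, route 2 #3), Hanoi (route 1 #6, route 2 #6), Kyoto (route 1 #9, route 2 #7), Riga (route 1 #10, route 2 #8), Riga (route 1 #11, route 2 #10); all 6 stops appear in both, in order. Since dp[11][11] = 6, nothing longer is possible.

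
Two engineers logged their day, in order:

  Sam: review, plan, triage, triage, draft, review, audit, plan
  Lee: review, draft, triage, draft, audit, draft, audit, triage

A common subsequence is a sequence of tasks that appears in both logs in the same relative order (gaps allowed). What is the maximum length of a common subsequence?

Taking review at Sam[1]=Lee[1] → triage at Sam[3]=Lee[3] → draft at Sam[5]=Lee[6] → audit at Sam[7]=Lee[7] gives a common subsequence of length 4. Since dp[8][8] = 4, nothing longer is possible.

4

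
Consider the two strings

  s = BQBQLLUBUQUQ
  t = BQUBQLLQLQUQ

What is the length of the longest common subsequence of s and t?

One common subsequence of length 9: B (s #1, t #1) → Q (s #2, t #2) → B (s #3, t #4) → Q (s #4, t #5) → L (s #5, t #7) → L (s #6, t #9) → Q (s #10, t #10) → U (s #11, t #11) → Q (s #12, t #12). The LCS DP gives dp[12][12] = 9, so this is optimal.

9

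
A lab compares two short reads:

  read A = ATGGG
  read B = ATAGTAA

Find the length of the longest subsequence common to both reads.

3

Let dp[i][j] be the LCS length of the first i bases of read A and the first j bases of read B. dp[i][j] = dp[i-1][j-1]+1 when the i-th and j-th bases match, else max(dp[i-1][j], dp[i][j-1]).
    ·  A  T  A  G  T  A  A
 ·  0  0  0  0  0  0  0  0
 A  0  1  1  1  1  1  1  1
 T  0  1  2  2  2  2  2  2
 G  0  1  2  2  3  3  3  3
 G  0  1  2  2  3  3  3  3
 G  0  1  2  2  3  3  3  3
dp[5][7] = 3. One LCS (by backtracking along matches): ATG.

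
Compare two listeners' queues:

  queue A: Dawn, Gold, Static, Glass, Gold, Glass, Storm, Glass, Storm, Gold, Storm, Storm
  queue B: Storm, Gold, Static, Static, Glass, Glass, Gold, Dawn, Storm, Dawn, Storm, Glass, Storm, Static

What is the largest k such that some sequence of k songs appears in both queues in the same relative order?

Taking Gold (queue A #2, queue B #2) → Static (queue A #3, queue B #4) → Glass (queue A #4, queue B #6) → Gold (queue A #5, queue B #7) → Storm (queue A #7, queue B #11) → Glass (queue A #8, queue B #12) → Storm (queue A #9, queue B #13) gives a common subsequence of length 7, and the DP table's final entry dp[12][14] is also 7, so no common subsequence is longer.

7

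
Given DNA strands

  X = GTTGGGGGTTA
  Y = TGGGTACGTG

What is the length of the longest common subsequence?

6

Pick T [3,1]; then G [4,2]; then G [5,3]; then G [6,4]; then G [7,8]; then G [8,10]; all 6 bases appear in both, in order, and the DP table's final entry dp[11][10] is also 6, so no common subsequence is longer.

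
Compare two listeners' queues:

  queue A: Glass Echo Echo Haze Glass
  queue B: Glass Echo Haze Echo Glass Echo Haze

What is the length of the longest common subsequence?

4

Match Glass (queue A #1, queue B #1), Echo (queue A #2, queue B #4), Echo (queue A #3, queue B #6), Haze (queue A #4, queue B #7) — 4 songs in the same relative order in both. The LCS DP gives dp[5][7] = 4, so this is optimal.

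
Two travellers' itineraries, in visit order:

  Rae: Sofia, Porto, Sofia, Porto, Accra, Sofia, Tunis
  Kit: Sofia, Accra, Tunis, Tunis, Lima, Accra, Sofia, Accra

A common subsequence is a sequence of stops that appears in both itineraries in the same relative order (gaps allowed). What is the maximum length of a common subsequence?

3

Pick Sofia [1,1], then Sofia [3,7], then Accra [5,8]; all 3 stops appear in both, in order. The LCS DP gives dp[7][8] = 3, so this is optimal.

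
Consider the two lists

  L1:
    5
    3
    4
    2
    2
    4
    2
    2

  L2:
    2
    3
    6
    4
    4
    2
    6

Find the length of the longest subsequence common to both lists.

4

One common subsequence of length 4: 3 at L1[2]=L2[2], then 4 at L1[3]=L2[4], then 4 at L1[6]=L2[5], then 2 at L1[7]=L2[6], and the DP table's final entry dp[8][7] is also 4, so no common subsequence is longer.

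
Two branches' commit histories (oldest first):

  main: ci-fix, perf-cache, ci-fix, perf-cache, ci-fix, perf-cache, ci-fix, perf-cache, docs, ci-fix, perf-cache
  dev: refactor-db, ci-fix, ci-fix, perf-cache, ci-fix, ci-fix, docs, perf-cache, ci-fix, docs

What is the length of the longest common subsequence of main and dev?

Pick ci-fix at main[1]=dev[3]; then perf-cache at main[2]=dev[4]; then ci-fix at main[3]=dev[5]; then ci-fix at main[5]=dev[6]; then perf-cache at main[6]=dev[8]; then ci-fix at main[7]=dev[9]; then docs at main[9]=dev[10]; all 7 commits appear in both, in order. Since dp[11][10] = 7, nothing longer is possible.

7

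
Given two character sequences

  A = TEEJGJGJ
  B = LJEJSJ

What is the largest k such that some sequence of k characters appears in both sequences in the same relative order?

3

Let dp[i][j] be the LCS length of the first i characters of A and the first j characters of B. dp[i][j] = dp[i-1][j-1]+1 when the i-th and j-th characters match, else max(dp[i-1][j], dp[i][j-1]).
    ·  L  J  E  J  S  J
 ·  0  0  0  0  0  0  0
 T  0  0  0  0  0  0  0
 E  0  0  0  1  1  1  1
 E  0  0  0  1  1  1  1
 J  0  0  1  1  2  2  2
 G  0  0  1  1  2  2  2
 J  0  0  1  1  2  2  3
 G  0  0  1  1  2  2  3
 J  0  0  1  1  2  2  3
dp[8][6] = 3. One LCS (by backtracking along matches): EJJ.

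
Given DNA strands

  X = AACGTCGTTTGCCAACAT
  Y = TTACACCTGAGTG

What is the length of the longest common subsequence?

8

Taking A at X[1]=Y[3] → A at X[2]=Y[5] → C at X[3]=Y[6] → C at X[6]=Y[7] → T at X[10]=Y[8] → G at X[11]=Y[9] → A at X[14]=Y[10] → T at X[18]=Y[12] gives a common subsequence of length 8. dp[18][13] = 8 confirms this is the maximum.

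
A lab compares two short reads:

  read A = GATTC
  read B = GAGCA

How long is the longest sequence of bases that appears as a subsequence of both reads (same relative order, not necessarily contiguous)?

Let dp[i][j] be the LCS length of the first i bases of read A and the first j bases of read B. dp[i][j] = dp[i-1][j-1]+1 when the i-th and j-th bases match, else max(dp[i-1][j], dp[i][j-1]).
    ·  G  A  G  C  A
 ·  0  0  0  0  0  0
 G  0  1  1  1  1  1
 A  0  1  2  2  2  2
 T  0  1  2  2  2  2
 T  0  1  2  2  2  2
 C  0  1  2  2  3  3
dp[5][5] = 3. One LCS (by backtracking along matches): GAC.

3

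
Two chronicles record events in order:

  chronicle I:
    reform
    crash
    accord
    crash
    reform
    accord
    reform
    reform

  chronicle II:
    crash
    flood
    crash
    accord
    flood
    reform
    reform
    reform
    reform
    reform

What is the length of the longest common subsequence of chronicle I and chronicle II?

5

Match crash (chronicle I #2, chronicle II #3); then accord (chronicle I #3, chronicle II #4); then reform (chronicle I #5, chronicle II #8); then reform (chronicle I #7, chronicle II #9); then reform (chronicle I #8, chronicle II #10) — 5 events in the same relative order in both, and the DP table's final entry dp[8][10] is also 5, so no common subsequence is longer.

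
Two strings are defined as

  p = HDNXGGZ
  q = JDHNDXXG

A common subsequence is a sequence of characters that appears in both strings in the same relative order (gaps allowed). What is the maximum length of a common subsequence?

4

Taking H (p #1, q #3), D (p #2, q #5), X (p #4, q #7), G (p #6, q #8) gives a common subsequence of length 4, and the DP table's final entry dp[7][8] is also 4, so no common subsequence is longer.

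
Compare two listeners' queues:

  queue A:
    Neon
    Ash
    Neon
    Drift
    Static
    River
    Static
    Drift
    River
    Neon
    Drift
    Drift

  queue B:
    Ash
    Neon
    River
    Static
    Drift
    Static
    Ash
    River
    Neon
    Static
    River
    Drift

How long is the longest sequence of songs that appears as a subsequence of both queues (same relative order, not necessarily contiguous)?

One common subsequence of length 8: Ash [2,1]; then Neon [3,2]; then Drift [4,5]; then Static [5,6]; then River [6,8]; then Static [7,10]; then River [9,11]; then Drift [12,12], and the DP table's final entry dp[12][12] is also 8, so no common subsequence is longer.

8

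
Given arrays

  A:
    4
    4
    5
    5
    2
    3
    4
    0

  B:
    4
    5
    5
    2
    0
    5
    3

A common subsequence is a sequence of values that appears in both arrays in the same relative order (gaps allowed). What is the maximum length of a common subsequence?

Taking 4 (A #2, B #1) → 5 (A #3, B #2) → 5 (A #4, B #3) → 2 (A #5, B #4) → 3 (A #6, B #7) gives a common subsequence of length 5. Since dp[8][7] = 5, nothing longer is possible.

5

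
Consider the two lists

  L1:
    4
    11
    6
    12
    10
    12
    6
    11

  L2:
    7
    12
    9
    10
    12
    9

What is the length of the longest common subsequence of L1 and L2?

Match 12 [4,2], 10 [5,4], 12 [6,5] — 3 values in the same relative order in both, and the DP table's final entry dp[8][6] is also 3, so no common subsequence is longer.

3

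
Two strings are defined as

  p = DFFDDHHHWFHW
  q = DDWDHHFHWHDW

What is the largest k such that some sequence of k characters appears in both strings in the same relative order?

9

One common subsequence of length 9: D at p[1]=q[1], D at p[4]=q[2], D at p[5]=q[4], H at p[6]=q[5], H at p[7]=q[6], H at p[8]=q[8], W at p[9]=q[9], H at p[11]=q[10], W at p[12]=q[12]. The LCS DP gives dp[12][12] = 9, so this is optimal.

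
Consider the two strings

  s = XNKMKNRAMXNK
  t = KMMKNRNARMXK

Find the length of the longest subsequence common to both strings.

9

Taking K at s[3]=t[1] → M at s[4]=t[3] → K at s[5]=t[4] → N at s[6]=t[5] → R at s[7]=t[6] → A at s[8]=t[8] → M at s[9]=t[10] → X at s[10]=t[11] → K at s[12]=t[12] gives a common subsequence of length 9, and the DP table's final entry dp[12][12] is also 9, so no common subsequence is longer.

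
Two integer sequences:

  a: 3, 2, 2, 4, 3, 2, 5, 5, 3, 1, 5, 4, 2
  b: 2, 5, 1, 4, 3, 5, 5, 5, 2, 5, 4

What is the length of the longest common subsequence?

Let dp[i][j] be the LCS length of the first i values of a and the first j values of b. dp[i][j] = dp[i-1][j-1]+1 when the i-th and j-th values match, else max(dp[i-1][j], dp[i][j-1]).
    ·  2  5  1  4  3  5  5  5  2  5  4
 ·  0  0  0  0  0  0  0  0  0  0  0  0
 3  0  0  0  0  0  1  1  1  1  1  1  1
 2  0  1  1  1  1  1  1  1  1  2  2  2
 2  0  1  1  1  1  1  1  1  1  2  2  2
 4  0  1  1  1  2  2  2  2  2  2  2  3
 3  0  1  1  1  2  3  3  3  3  3  3  3
 2  0  1  1  1  2  3  3  3  3  4  4  4
 5  0  1  2  2  2  3  4  4  4  4  5  5
 5  0  1  2  2  2  3  4  5  5  5  5  5
 3  0  1  2  2  2  3  4  5  5  5  5  5
 1  0  1  2  3  3  3  4  5  5  5  5  5
 5  0  1  2  3  3  3  4  5  6  6  6  6
 4  0  1  2  3  4  4  4  5  6  6  6  7
 2  0  1  2  3  4  4  4  5  6  7  7  7
dp[13][11] = 7. One LCS (by backtracking along matches): 2, 4, 3, 5, 5, 5, 4.

7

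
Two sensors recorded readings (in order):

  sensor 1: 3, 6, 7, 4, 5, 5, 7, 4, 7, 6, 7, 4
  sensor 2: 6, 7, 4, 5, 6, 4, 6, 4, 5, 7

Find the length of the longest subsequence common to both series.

7

Pick 6 [2,1], then 7 [3,2], then 4 [4,3], then 5 [5,4], then 4 [8,6], then 6 [10,7], then 7 [11,10]; all 7 values appear in both, in order, and the DP table's final entry dp[12][10] is also 7, so no common subsequence is longer.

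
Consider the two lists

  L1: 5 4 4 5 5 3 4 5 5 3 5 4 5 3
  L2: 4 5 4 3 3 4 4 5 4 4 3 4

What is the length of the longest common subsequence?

7

Pick 5 (L1 #1, L2 #2) → 4 (L1 #2, L2 #6) → 4 (L1 #3, L2 #7) → 5 (L1 #4, L2 #8) → 4 (L1 #7, L2 #10) → 3 (L1 #10, L2 #11) → 4 (L1 #12, L2 #12); all 7 values appear in both, in order. Since dp[14][12] = 7, nothing longer is possible.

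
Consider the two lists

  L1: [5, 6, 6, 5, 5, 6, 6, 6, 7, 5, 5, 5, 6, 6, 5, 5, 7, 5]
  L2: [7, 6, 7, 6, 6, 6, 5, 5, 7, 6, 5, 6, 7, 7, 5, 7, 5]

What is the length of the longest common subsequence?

11

One common subsequence of length 11: 6 (L1 #2, L2 #2), 6 (L1 #6, L2 #4), 6 (L1 #7, L2 #5), 6 (L1 #8, L2 #6), 5 (L1 #10, L2 #7), 5 (L1 #11, L2 #8), 5 (L1 #12, L2 #11), 6 (L1 #13, L2 #12), 5 (L1 #16, L2 #15), 7 (L1 #17, L2 #16), 5 (L1 #18, L2 #17). The LCS DP gives dp[18][17] = 11, so this is optimal.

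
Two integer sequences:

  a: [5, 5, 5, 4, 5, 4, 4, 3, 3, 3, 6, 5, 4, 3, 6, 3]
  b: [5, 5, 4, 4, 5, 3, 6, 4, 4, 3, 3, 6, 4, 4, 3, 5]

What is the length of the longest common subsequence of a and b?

11

Pick 5 [1,1], 5 [2,2], 4 [4,4], 5 [5,5], 4 [6,8], 4 [7,9], 3 [9,10], 3 [10,11], 6 [11,12], 4 [13,14], 3 [14,15]; all 11 values appear in both, in order, and the DP table's final entry dp[16][16] is also 11, so no common subsequence is longer.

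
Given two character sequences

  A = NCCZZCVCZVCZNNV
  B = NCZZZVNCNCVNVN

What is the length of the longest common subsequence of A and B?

10

One common subsequence of length 10: N [1,1]; then C [3,2]; then Z [4,3]; then Z [5,4]; then Z [9,5]; then V [10,6]; then C [11,8]; then N [13,9]; then N [14,12]; then V [15,13]. Since dp[15][14] = 10, nothing longer is possible.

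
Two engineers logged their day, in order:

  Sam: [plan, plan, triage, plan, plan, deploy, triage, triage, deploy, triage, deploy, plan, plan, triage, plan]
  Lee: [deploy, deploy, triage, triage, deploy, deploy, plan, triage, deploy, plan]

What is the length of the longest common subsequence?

8

Match deploy [6,2]; then triage [7,3]; then triage [8,4]; then deploy [9,5]; then deploy [11,6]; then plan [13,7]; then triage [14,8]; then plan [15,10] — 8 tasks in the same relative order in both, and the DP table's final entry dp[15][10] is also 8, so no common subsequence is longer.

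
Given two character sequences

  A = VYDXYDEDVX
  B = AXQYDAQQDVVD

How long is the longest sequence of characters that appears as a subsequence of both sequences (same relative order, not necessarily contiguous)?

5

Taking X [4,2]; then Y [5,4]; then D [6,5]; then D [8,9]; then V [9,11] gives a common subsequence of length 5. Since dp[10][12] = 5, nothing longer is possible.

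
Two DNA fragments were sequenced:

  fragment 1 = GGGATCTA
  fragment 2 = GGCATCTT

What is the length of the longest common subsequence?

One common subsequence of length 6: G at fragment 1[1]=fragment 2[1] → G at fragment 1[2]=fragment 2[2] → A at fragment 1[4]=fragment 2[4] → T at fragment 1[5]=fragment 2[5] → C at fragment 1[6]=fragment 2[6] → T at fragment 1[7]=fragment 2[8]. The LCS DP gives dp[8][8] = 6, so this is optimal.

6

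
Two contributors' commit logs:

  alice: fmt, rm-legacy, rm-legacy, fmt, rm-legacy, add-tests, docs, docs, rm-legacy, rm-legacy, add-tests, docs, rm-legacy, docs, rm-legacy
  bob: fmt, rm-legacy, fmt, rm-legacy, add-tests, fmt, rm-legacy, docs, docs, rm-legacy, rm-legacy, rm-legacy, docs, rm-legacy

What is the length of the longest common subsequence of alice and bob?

12

Match fmt (alice #1, bob #1) → rm-legacy (alice #2, bob #2) → rm-legacy (alice #3, bob #4) → fmt (alice #4, bob #6) → rm-legacy (alice #5, bob #7) → docs (alice #7, bob #8) → docs (alice #8, bob #9) → rm-legacy (alice #9, bob #10) → rm-legacy (alice #10, bob #11) → rm-legacy (alice #13, bob #12) → docs (alice #14, bob #13) → rm-legacy (alice #15, bob #14) — 12 commits in the same relative order in both. Since dp[15][14] = 12, nothing longer is possible.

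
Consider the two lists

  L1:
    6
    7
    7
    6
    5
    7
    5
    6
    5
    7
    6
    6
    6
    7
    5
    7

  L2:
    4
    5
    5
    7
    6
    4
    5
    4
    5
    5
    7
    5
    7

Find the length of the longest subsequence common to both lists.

8

Pick 7 (L1 #3, L2 #4), then 6 (L1 #4, L2 #5), then 5 (L1 #5, L2 #7), then 5 (L1 #7, L2 #9), then 5 (L1 #9, L2 #10), then 7 (L1 #14, L2 #11), then 5 (L1 #15, L2 #12), then 7 (L1 #16, L2 #13); all 8 values appear in both, in order. The LCS DP gives dp[16][13] = 8, so this is optimal.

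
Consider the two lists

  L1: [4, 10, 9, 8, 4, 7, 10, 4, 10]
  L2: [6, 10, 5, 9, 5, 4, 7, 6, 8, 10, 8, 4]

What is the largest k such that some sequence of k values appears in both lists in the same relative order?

6

Match 10 (L1 #2, L2 #2) → 9 (L1 #3, L2 #4) → 4 (L1 #5, L2 #6) → 7 (L1 #6, L2 #7) → 10 (L1 #7, L2 #10) → 4 (L1 #8, L2 #12) — 6 values in the same relative order in both. The LCS DP gives dp[9][12] = 6, so this is optimal.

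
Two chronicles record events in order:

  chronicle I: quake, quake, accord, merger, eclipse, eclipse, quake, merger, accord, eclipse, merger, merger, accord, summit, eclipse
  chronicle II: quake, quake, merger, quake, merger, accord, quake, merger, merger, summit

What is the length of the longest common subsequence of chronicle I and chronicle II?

9

Match quake (chronicle I #1, chronicle II #1), quake (chronicle I #2, chronicle II #2), merger (chronicle I #4, chronicle II #3), quake (chronicle I #7, chronicle II #4), merger (chronicle I #8, chronicle II #5), accord (chronicle I #9, chronicle II #6), merger (chronicle I #11, chronicle II #8), merger (chronicle I #12, chronicle II #9), summit (chronicle I #14, chronicle II #10) — 9 events in the same relative order in both. dp[15][10] = 9 confirms this is the maximum.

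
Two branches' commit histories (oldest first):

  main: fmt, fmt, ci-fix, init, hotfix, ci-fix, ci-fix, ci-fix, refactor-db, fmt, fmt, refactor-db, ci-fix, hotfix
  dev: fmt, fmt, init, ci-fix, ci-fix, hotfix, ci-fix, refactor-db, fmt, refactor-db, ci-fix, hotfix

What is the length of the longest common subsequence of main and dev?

Pick fmt at main[1]=dev[1], then fmt at main[2]=dev[2], then init at main[4]=dev[3], then ci-fix at main[6]=dev[4], then ci-fix at main[7]=dev[5], then ci-fix at main[8]=dev[7], then refactor-db at main[9]=dev[8], then fmt at main[11]=dev[9], then refactor-db at main[12]=dev[10], then ci-fix at main[13]=dev[11], then hotfix at main[14]=dev[12]; all 11 commits appear in both, in order, and the DP table's final entry dp[14][12] is also 11, so no common subsequence is longer.

11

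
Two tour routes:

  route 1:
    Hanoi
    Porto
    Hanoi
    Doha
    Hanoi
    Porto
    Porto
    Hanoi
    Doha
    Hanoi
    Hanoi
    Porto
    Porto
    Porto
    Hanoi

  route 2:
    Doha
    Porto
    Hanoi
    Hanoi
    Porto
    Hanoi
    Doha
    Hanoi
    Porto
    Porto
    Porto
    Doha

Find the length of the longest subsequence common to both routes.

10

Taking Porto at route 1[2]=route 2[2], then Hanoi at route 1[3]=route 2[3], then Hanoi at route 1[5]=route 2[4], then Porto at route 1[7]=route 2[5], then Hanoi at route 1[8]=route 2[6], then Doha at route 1[9]=route 2[7], then Hanoi at route 1[11]=route 2[8], then Porto at route 1[12]=route 2[9], then Porto at route 1[13]=route 2[10], then Porto at route 1[14]=route 2[11] gives a common subsequence of length 10. Since dp[15][12] = 10, nothing longer is possible.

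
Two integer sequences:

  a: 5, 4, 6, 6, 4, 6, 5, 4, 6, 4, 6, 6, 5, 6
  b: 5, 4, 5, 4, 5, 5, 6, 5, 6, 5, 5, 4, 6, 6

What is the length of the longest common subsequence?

Taking 5 (a #1, b #1), 4 (a #2, b #2), 4 (a #5, b #4), 6 (a #6, b #7), 5 (a #7, b #8), 6 (a #9, b #9), 4 (a #10, b #12), 6 (a #12, b #13), 6 (a #14, b #14) gives a common subsequence of length 9. dp[14][14] = 9 confirms this is the maximum.

9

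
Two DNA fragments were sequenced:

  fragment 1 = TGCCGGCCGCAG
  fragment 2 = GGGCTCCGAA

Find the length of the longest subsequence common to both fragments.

7

Pick G at fragment 1[2]=fragment 2[1]; then G at fragment 1[5]=fragment 2[2]; then G at fragment 1[6]=fragment 2[3]; then C at fragment 1[7]=fragment 2[6]; then C at fragment 1[8]=fragment 2[7]; then G at fragment 1[9]=fragment 2[8]; then A at fragment 1[11]=fragment 2[10]; all 7 bases appear in both, in order. Since dp[12][10] = 7, nothing longer is possible.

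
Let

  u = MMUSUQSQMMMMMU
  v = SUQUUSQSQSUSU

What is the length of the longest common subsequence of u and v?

6

One common subsequence of length 6: U [3,5] → S [4,6] → Q [6,7] → S [7,8] → Q [8,9] → U [14,13], and the DP table's final entry dp[14][13] is also 6, so no common subsequence is longer.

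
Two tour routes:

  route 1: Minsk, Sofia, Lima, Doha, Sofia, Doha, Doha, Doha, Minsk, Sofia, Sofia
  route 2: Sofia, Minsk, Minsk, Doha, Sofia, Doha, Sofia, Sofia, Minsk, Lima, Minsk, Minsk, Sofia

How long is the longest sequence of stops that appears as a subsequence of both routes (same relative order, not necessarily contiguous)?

Pick Minsk (route 1 #1, route 2 #3), then Sofia (route 1 #2, route 2 #5), then Doha (route 1 #4, route 2 #6), then Sofia (route 1 #5, route 2 #8), then Minsk (route 1 #9, route 2 #12), then Sofia (route 1 #11, route 2 #13); all 6 stops appear in both, in order. dp[11][13] = 6 confirms this is the maximum.

6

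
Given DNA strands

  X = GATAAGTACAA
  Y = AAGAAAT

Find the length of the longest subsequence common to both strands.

6

Let dp[i][j] be the LCS length of the first i bases of X and the first j bases of Y. dp[i][j] = dp[i-1][j-1]+1 when the i-th and j-th bases match, else max(dp[i-1][j], dp[i][j-1]).
    ·  A  A  G  A  A  A  T
 ·  0  0  0  0  0  0  0  0
 G  0  0  0  1  1  1  1  1
 A  0  1  1  1  2  2  2  2
 T  0  1  1  1  2  2  2  3
 A  0  1  2  2  2  3  3  3
 A  0  1  2  2  3  3  4  4
 G  0  1  2  3  3  3  4  4
 T  0  1  2  3  3  3  4  5
 A  0  1  2  3  4  4  4  5
 C  0  1  2  3  4  4  4  5
 A  0  1  2  3  4  5  5  5
 A  0  1  2  3  4  5  6  6
dp[11][7] = 6. One LCS (by backtracking along matches): AAGAAA.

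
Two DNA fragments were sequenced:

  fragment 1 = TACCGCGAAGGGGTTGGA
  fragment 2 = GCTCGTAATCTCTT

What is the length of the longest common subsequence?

One common subsequence of length 7: T [1,3], then C [4,4], then G [5,5], then A [8,7], then A [9,8], then T [14,13], then T [15,14]. dp[18][14] = 7 confirms this is the maximum.

7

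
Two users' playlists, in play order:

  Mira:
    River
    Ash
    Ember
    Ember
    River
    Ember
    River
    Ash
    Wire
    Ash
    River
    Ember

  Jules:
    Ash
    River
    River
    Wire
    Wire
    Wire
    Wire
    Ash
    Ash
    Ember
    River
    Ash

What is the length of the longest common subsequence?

6

Pick Ash (Mira #2, Jules #1), then River (Mira #5, Jules #2), then River (Mira #7, Jules #3), then Ash (Mira #8, Jules #8), then Ash (Mira #10, Jules #9), then River (Mira #11, Jules #11); all 6 songs appear in both, in order. The LCS DP gives dp[12][12] = 6, so this is optimal.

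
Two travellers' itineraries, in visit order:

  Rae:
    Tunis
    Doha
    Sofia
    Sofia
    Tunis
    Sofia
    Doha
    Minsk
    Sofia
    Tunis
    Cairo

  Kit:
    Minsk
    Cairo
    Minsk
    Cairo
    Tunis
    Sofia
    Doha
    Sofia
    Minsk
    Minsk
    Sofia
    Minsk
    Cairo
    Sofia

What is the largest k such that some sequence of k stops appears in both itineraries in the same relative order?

6

Match Tunis [1,5], then Doha [2,7], then Sofia [3,8], then Sofia [6,11], then Minsk [8,12], then Sofia [9,14] — 6 stops in the same relative order in both. Since dp[11][14] = 6, nothing longer is possible.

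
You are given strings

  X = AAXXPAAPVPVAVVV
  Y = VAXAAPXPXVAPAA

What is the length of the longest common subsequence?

Taking A at X[2]=Y[2]; then X at X[4]=Y[3]; then A at X[6]=Y[4]; then A at X[7]=Y[5]; then P at X[8]=Y[8]; then V at X[9]=Y[10]; then P at X[10]=Y[12]; then A at X[12]=Y[14] gives a common subsequence of length 8. Since dp[15][14] = 8, nothing longer is possible.

8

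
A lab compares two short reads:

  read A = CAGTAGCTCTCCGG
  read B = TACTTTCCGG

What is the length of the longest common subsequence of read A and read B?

9

Let dp[i][j] be the LCS length of the first i bases of read A and the first j bases of read B. dp[i][j] = dp[i-1][j-1]+1 when the i-th and j-th bases match, else max(dp[i-1][j], dp[i][j-1]).
    ·  T  A  C  T  T  T  C  C  G  G
 ·  0  0  0  0  0  0  0  0  0  0  0
 C  0  0  0  1  1  1  1  1  1  1  1
 A  0  0  1  1  1  1  1  1  1  1  1
 G  0  0  1  1  1  1  1  1  1  2  2
 T  0  1  1  1  2  2  2  2  2  2  2
 A  0  1  2  2  2  2  2  2  2  2  2
 G  0  1  2  2  2  2  2  2  2  3  3
 C  0  1  2  3  3  3  3  3  3  3  3
 T  0  1  2  3  4  4  4  4  4  4  4
 C  0  1  2  3  4  4  4  5  5  5  5
 T  0  1  2  3  4  5  5  5  5  5  5
 C  0  1  2  3  4  5  5  6  6  6  6
 C  0  1  2  3  4  5  5  6  7  7  7
 G  0  1  2  3  4  5  5  6  7  8  8
 G  0  1  2  3  4  5  5  6  7  8  9
dp[14][10] = 9. One LCS (by backtracking along matches): TACTTCCGG.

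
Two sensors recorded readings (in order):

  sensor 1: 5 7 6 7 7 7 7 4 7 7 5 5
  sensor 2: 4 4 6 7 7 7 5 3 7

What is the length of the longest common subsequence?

Taking 6 at sensor 1[3]=sensor 2[3]; then 7 at sensor 1[4]=sensor 2[4]; then 7 at sensor 1[5]=sensor 2[5]; then 7 at sensor 1[6]=sensor 2[6]; then 7 at sensor 1[10]=sensor 2[9] gives a common subsequence of length 5. Since dp[12][9] = 5, nothing longer is possible.

5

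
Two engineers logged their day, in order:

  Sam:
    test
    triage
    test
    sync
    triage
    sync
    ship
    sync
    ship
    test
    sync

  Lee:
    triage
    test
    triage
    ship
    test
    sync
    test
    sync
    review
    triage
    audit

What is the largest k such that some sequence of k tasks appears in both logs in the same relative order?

Match triage at Sam[2]=Lee[1], test at Sam[3]=Lee[2], triage at Sam[5]=Lee[3], ship at Sam[7]=Lee[4], sync at Sam[8]=Lee[6], test at Sam[10]=Lee[7], sync at Sam[11]=Lee[8] — 7 tasks in the same relative order in both, and the DP table's final entry dp[11][11] is also 7, so no common subsequence is longer.

7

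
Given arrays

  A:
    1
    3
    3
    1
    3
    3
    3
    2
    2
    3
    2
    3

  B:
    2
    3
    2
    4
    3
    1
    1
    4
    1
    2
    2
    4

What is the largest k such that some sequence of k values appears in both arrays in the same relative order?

5

One common subsequence of length 5: 3 (A #2, B #2); then 3 (A #3, B #5); then 1 (A #4, B #9); then 2 (A #8, B #10); then 2 (A #9, B #11). dp[12][12] = 5 confirms this is the maximum.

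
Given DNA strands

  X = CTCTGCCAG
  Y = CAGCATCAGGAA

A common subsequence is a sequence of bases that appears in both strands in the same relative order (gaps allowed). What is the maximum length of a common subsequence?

6

Pick C (X #1, Y #1); then C (X #3, Y #4); then T (X #4, Y #6); then C (X #7, Y #7); then A (X #8, Y #8); then G (X #9, Y #10); all 6 bases appear in both, in order. Since dp[9][12] = 6, nothing longer is possible.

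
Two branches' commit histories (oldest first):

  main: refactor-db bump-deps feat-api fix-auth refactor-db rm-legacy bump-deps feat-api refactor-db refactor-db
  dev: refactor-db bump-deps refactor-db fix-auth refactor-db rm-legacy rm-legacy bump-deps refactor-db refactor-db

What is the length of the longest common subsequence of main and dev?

8

Match refactor-db at main[1]=dev[1], bump-deps at main[2]=dev[2], fix-auth at main[4]=dev[4], refactor-db at main[5]=dev[5], rm-legacy at main[6]=dev[7], bump-deps at main[7]=dev[8], refactor-db at main[9]=dev[9], refactor-db at main[10]=dev[10] — 8 commits in the same relative order in both. The LCS DP gives dp[10][10] = 8, so this is optimal.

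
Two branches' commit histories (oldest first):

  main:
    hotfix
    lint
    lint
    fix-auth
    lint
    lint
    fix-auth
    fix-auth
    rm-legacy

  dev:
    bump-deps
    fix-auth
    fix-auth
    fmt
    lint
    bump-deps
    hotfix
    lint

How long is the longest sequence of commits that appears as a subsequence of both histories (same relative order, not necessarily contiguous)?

One common subsequence of length 3: fix-auth [4,3], lint [5,5], lint [6,8]. The LCS DP gives dp[9][8] = 3, so this is optimal.

3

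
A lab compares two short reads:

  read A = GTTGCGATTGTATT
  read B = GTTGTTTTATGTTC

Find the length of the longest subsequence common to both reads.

10

One common subsequence of length 10: G [1,1] → T [2,2] → T [3,3] → G [4,4] → T [8,6] → T [9,7] → T [11,8] → A [12,9] → T [13,12] → T [14,13]. The LCS DP gives dp[14][14] = 10, so this is optimal.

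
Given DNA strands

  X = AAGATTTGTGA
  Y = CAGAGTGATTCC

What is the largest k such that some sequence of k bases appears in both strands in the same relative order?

Match A [2,2], G [3,3], A [4,4], G [8,5], T [9,6], G [10,7], A [11,8] — 7 bases in the same relative order in both. Since dp[11][12] = 7, nothing longer is possible.

7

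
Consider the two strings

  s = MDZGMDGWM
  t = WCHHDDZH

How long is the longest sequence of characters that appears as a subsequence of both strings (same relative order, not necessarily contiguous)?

2

One common subsequence of length 2: D (s #2, t #6), Z (s #3, t #7). The LCS DP gives dp[9][8] = 2, so this is optimal.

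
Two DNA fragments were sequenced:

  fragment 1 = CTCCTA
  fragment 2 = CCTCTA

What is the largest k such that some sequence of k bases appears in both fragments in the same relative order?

One common subsequence of length 5: C at fragment 1[1]=fragment 2[2], then T at fragment 1[2]=fragment 2[3], then C at fragment 1[4]=fragment 2[4], then T at fragment 1[5]=fragment 2[5], then A at fragment 1[6]=fragment 2[6], and the DP table's final entry dp[6][6] is also 5, so no common subsequence is longer.

5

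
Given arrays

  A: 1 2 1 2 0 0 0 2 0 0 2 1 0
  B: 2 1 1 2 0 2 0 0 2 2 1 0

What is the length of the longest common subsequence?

10

One common subsequence of length 10: 1 (A #1, B #2), 1 (A #3, B #3), 2 (A #4, B #4), 0 (A #5, B #5), 0 (A #6, B #7), 0 (A #7, B #8), 2 (A #8, B #9), 2 (A #11, B #10), 1 (A #12, B #11), 0 (A #13, B #12), and the DP table's final entry dp[13][12] is also 10, so no common subsequence is longer.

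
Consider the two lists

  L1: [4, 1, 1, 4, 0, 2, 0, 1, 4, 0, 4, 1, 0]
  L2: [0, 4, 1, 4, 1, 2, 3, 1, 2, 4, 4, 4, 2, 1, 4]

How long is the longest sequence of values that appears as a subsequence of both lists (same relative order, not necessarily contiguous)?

8

Pick 4 [1,2] → 1 [2,3] → 1 [3,5] → 2 [6,6] → 1 [8,8] → 4 [9,11] → 4 [11,12] → 1 [12,14]; all 8 values appear in both, in order. The LCS DP gives dp[13][15] = 8, so this is optimal.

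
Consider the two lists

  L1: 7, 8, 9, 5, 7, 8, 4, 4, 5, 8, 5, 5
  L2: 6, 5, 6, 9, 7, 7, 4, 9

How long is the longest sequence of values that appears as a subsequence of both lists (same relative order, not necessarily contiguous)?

Taking 7 [1,5] → 7 [5,6] → 4 [7,7] gives a common subsequence of length 3. The LCS DP gives dp[12][8] = 3, so this is optimal.

3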